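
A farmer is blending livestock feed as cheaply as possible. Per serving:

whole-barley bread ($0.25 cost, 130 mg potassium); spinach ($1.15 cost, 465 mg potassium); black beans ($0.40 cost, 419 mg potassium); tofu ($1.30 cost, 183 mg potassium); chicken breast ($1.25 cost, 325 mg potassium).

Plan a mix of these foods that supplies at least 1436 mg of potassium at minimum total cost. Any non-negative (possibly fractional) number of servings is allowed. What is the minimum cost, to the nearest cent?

$1.37

Cost per mg of potassium: black beans $0.0010, whole-barley bread $0.0019, spinach $0.0025, chicken breast $0.0038, tofu $0.0071.
With no serving limits, use only black beans: 1436 mg / 419 mg = 3.427 servings × $0.40 = $1.37.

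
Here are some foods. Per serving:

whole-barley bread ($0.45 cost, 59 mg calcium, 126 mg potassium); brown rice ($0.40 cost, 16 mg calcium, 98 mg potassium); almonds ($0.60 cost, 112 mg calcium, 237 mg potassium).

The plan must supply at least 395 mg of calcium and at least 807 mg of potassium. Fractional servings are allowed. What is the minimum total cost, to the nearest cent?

$2.12

For a min-cost LP with two ≥-constraints, a basic feasible solution has at most two positive variables.
whole-barley bread only: max(395/59, 807/126) = 6.695 servings → $3.01.
brown rice only: max(395/16, 807/98) = 24.69 servings → $9.88.
almonds only: max(395/112, 807/237) = 3.527 servings → $2.12.
whole-barley bread + brown rice with both targets exact would need a negative amount; discard.
whole-barley bread + almonds: the both-tight solution has a negative serving — not a feasible corner.
brown rice + almonds: the both-tight solution has a negative serving — not a feasible corner.
The minimum over all feasible corners is $2.12.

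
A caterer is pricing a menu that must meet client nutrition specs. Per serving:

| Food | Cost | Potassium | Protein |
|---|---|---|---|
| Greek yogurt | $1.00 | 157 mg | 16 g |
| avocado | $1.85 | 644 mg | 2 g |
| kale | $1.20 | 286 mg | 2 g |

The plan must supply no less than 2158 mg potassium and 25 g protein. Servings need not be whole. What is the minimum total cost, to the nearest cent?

An LP optimum is at a vertex; with two nutrient constraints at most two foods are used. Check each candidate.
Greek yogurt only: max(2158/157, 25/16) = 13.75 servings → $13.75.
avocado only: max(2158/644, 25/2) = 12.5 servings → $23.12.
kale only: max(2158/286, 25/2) = 12.5 servings → $15.00.
Greek yogurt + avocado with both tight: 1.18 servings and 3.063 servings → $6.85.
Greek yogurt + kale with both tight: 0.6649 servings and 7.18 servings → $9.28.
avocado + kale: intersection lies outside the first quadrant.
The minimum over all feasible corners is $6.85.

$6.85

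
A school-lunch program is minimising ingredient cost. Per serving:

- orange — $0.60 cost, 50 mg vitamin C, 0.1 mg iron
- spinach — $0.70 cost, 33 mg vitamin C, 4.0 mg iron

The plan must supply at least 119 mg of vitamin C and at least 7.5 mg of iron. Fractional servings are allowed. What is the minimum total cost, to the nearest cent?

Two binding constraints pin down two serving amounts, so the optimal mix uses at most two foods. The candidates are each food alone (scaled to the tighter of vitamin C/iron) and each pair with both constraints tight.
orange only: max(119/50, 7.5/0.1) = 75 servings → $45.00.
spinach only: max(119/33, 7.5/4.0) = 3.606 servings → $2.52.
orange + spinach with both tight: 1.162 servings and 1.846 servings → $1.99.
Cheapest feasible corner: $1.99.

$1.99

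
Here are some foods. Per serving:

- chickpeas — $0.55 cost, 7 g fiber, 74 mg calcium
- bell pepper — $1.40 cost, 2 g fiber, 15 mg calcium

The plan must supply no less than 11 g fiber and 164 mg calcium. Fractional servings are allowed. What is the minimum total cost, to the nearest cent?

Check every corner: each single food scaled to meet both minima, and each pair solved so both constraints bind.
chickpeas only: max(11/7, 164/74) = 2.216 servings → $1.22.
bell pepper only: max(11/2, 164/15) = 10.93 servings → $15.31.
chickpeas + bell pepper: intersection lies outside the first quadrant.
So the least-cost plan costs $1.22.

$1.22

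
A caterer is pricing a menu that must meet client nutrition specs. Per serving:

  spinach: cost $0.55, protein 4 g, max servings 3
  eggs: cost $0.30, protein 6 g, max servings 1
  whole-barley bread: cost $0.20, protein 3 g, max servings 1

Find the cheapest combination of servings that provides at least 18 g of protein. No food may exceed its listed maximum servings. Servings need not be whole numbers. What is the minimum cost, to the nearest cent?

$1.74

Cost per g of protein: eggs $0.0500, whole-barley bread $0.0667, spinach $0.1375.
Take 1 serving of eggs: +6.0 g protein for $0.30 (total $0.30, still need 12.0 g).
Take 1 serving of whole-barley bread: +3.0 g protein for $0.20 (total $0.50, still need 9.0 g).
Take 2.25 servings of spinach: +9.0 g protein for $1.24 (total $1.74, still need 0.0 g).
Greedy by cheapest-per-g is optimal for a single linear constraint, so the minimum cost is $1.74.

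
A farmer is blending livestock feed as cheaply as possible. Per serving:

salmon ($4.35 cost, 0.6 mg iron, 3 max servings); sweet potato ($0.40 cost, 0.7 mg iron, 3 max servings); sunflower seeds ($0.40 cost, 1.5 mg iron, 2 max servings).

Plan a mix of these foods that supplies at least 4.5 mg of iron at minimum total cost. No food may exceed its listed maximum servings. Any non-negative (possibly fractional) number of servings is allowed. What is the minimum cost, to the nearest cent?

Cost per mg of iron: sunflower seeds $0.2667, sweet potato $0.5714, salmon $7.2500.
Take 2 servings of sunflower seeds: +3.0 mg iron for $0.80 (total $0.80, still need 1.5 mg).
Take 2.143 servings of sweet potato: +1.5 mg iron for $0.86 (total $1.66, still need 0.0 mg).
Filling from the cheapest source first is optimal under one linear minimum: $1.66.

$1.66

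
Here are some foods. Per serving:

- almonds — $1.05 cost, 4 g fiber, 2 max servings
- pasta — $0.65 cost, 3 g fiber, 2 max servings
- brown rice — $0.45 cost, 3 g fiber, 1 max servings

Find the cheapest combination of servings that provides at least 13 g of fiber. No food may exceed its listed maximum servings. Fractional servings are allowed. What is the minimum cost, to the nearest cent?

$2.80

Cost per g of fiber: brown rice $0.1500, pasta $0.2167, almonds $0.2625.
Take 1 serving of brown rice: +3.0 g fiber for $0.45 (total $0.45, still need 10.0 g).
Take 2 servings of pasta: +6.0 g fiber for $1.30 (total $1.75, still need 4.0 g).
Take 1 serving of almonds: +4.0 g fiber for $1.05 (total $2.80, still need 0.0 g).
Filling from the cheapest source first is optimal under one linear minimum: $2.80.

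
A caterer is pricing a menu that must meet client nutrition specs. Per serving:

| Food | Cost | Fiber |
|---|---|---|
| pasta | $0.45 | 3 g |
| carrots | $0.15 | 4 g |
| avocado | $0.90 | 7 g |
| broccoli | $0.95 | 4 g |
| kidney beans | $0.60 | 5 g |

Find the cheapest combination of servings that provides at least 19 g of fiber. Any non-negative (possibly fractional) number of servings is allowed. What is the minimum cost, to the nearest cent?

$0.71

Cost per g of fiber: carrots $0.0375, kidney beans $0.1200, avocado $0.1286, pasta $0.1500, broccoli $0.2375.
With no serving limits, use only carrots: 19 g / 4 g = 4.75 servings × $0.15 = $0.71.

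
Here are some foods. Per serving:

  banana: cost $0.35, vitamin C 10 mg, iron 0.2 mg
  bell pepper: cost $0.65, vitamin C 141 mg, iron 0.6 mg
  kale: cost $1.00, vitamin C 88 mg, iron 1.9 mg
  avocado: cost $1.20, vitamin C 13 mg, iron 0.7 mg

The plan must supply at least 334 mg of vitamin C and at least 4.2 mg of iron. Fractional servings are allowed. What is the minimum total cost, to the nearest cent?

$2.62

With two linear requirements the optimum uses one or two foods; enumerate the corners.
banana only: max(334/10, 4.2/0.2) = 33.4 servings → $11.69.
bell pepper only: max(334/141, 4.2/0.6) = 7 servings → $4.55.
kale only: max(334/88, 4.2/1.9) = 3.795 servings → $3.80.
avocado only: max(334/13, 4.2/0.7) = 25.69 servings → $30.83.
banana + bell pepper with both tight: 17.65 servings and 1.117 servings → $6.90.
banana + kale: the both-tight solution has a negative serving — not a feasible corner.
banana + avocado: the both-tight solution has a negative serving — not a feasible corner.
bell pepper + kale with both tight: 1.232 servings and 1.821 servings → $2.62.
bell pepper + avocado with both tight: 1.971 servings and 4.31 servings → $6.45.
kale + avocado: intersection lies outside the first quadrant.
The minimum over all feasible corners is $2.62.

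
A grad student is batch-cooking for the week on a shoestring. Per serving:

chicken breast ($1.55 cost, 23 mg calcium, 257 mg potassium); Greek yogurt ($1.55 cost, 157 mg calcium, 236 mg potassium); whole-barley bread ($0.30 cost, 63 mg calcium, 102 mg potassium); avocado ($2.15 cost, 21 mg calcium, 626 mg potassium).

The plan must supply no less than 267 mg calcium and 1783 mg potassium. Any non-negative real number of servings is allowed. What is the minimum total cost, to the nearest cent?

$5.24

At the optimum either one food covers both requirements or two foods hit both targets exactly; no other combination can be cheaper.
chicken breast only: max(267/23, 1783/257) = 11.61 servings → $17.99.
Greek yogurt only: max(267/157, 1783/236) = 7.555 servings → $11.71.
whole-barley bread only: max(267/63, 1783/102) = 17.48 servings → $5.24.
avocado only: max(267/21, 1783/626) = 12.71 servings → $27.34.
chicken breast + Greek yogurt with both tight: 6.212 servings and 0.7906 servings → $10.85.
chicken breast + whole-barley bread with both tight: 6.146 servings and 1.994 servings → $10.12.
chicken breast + avocado with both targets exact would need a negative amount; discard.
Greek yogurt + whole-barley bread: the both-tight solution has a negative serving — not a feasible corner.
Greek yogurt + avocado with both tight: 1.39 servings and 2.324 servings → $7.15.
whole-barley bread + avocado with both tight: 3.478 servings and 2.282 servings → $5.95.
So the least-cost plan costs $5.24.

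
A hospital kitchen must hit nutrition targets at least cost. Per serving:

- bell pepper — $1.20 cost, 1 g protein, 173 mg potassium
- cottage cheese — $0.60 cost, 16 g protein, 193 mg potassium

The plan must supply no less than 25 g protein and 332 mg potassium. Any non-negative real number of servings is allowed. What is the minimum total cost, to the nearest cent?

$1.03

bell pepper only: max(25/1, 332/173) = 25 servings → $30.00.
cottage cheese only: max(25/16, 332/193) = 1.72 servings → $1.03.
bell pepper + cottage cheese with both tight: 0.1891 servings and 1.551 servings → $1.16.
The minimum over all feasible corners is $1.03.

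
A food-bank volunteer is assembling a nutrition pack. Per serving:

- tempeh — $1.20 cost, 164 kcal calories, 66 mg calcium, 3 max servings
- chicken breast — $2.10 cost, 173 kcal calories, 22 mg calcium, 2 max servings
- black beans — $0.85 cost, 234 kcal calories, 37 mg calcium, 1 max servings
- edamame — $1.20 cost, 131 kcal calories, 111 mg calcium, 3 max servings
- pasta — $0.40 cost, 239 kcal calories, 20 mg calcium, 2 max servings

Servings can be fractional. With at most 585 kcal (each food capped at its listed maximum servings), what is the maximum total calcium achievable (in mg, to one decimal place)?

410.3 mg

Calcium per kcal: edamame 0.8473, tempeh 0.4024, black beans 0.1581, chicken breast 0.1272, pasta 0.08368.
Take 3 servings of edamame: uses 393 kcal, +333.0 mg calcium (running total 333.0 mg).
Take 1.171 servings of tempeh: uses 192 kcal, +77.3 mg calcium (running total 410.3 mg).
Greedy by best ratio exhausts the calories allowance optimally: 410.3 mg.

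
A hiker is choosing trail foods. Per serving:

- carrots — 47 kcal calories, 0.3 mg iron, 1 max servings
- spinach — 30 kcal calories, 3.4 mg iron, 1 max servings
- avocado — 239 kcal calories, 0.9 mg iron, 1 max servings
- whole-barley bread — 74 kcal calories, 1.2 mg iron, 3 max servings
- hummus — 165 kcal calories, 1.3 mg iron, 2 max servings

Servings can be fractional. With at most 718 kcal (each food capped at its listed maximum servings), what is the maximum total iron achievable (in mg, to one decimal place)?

Iron per kcal: spinach 0.1133, whole-barley bread 0.01622, hummus 0.007879, carrots 0.006383, avocado 0.003766.
Take 1 serving of spinach: uses 30 kcal, +3.4 mg iron (running total 3.4 mg).
Take 3 servings of whole-barley bread: uses 222 kcal, +3.6 mg iron (running total 7.0 mg).
Take 2 servings of hummus: uses 330 kcal, +2.6 mg iron (running total 9.6 mg).
Take 1 serving of carrots: uses 47 kcal, +0.3 mg iron (running total 9.9 mg).
Take 0.3724 servings of avocado: uses 89 kcal, +0.3 mg iron (running total 10.2 mg).
Greedy by best ratio exhausts the calories allowance optimally: 10.2 mg.

10.2 mg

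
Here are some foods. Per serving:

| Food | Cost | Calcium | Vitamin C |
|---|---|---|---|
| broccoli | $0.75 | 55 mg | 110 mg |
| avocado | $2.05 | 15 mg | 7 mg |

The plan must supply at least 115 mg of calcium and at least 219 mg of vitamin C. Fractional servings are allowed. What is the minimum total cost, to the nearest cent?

At the optimum either one food covers both requirements or two foods hit both targets exactly; no other combination can be cheaper.
broccoli only: max(115/55, 219/110) = 2.091 servings → $1.57.
avocado only: max(115/15, 219/7) = 31.29 servings → $64.14.
broccoli + avocado with both tight: 1.96 servings and 0.4783 servings → $2.45.
Cheapest feasible corner: $1.57.

$1.57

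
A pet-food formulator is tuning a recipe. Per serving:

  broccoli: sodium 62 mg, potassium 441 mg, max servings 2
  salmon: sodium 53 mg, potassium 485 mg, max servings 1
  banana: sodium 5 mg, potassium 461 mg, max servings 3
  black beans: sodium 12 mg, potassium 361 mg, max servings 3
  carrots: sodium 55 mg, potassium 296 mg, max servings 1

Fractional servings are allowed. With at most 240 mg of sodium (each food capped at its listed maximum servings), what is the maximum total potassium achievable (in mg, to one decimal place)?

Potassium per mg sodium: banana 92.2, black beans 30.08, salmon 9.151, broccoli 7.113, carrots 5.382.
Take 3 servings of banana: uses 15 mg sodium, +1383.0 mg potassium (running total 1383.0 mg).
Take 3 servings of black beans: uses 36 mg sodium, +1083.0 mg potassium (running total 2466.0 mg).
Take 1 serving of salmon: uses 53 mg sodium, +485.0 mg potassium (running total 2951.0 mg).
Take 2 servings of broccoli: uses 124 mg sodium, +882.0 mg potassium (running total 3833.0 mg).
Take 0.2182 servings of carrots: uses 12 mg sodium, +64.6 mg potassium (running total 3897.6 mg).
Filling greedily by potassium-per-mg sodium is optimal for one linear limit, giving 3897.6 mg.

3897.6 mg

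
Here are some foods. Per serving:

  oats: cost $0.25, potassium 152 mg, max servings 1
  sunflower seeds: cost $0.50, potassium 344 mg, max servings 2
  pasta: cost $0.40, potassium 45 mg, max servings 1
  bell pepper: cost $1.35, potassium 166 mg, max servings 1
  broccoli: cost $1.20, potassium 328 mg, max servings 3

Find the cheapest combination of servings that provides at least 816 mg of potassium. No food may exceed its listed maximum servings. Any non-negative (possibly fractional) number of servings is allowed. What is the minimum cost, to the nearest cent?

Cost per mg of potassium: sunflower seeds $0.0015, oats $0.0016, broccoli $0.0037, bell pepper $0.0081, pasta $0.0089.
Take 2 servings of sunflower seeds: +688.0 mg potassium for $1.00 (total $1.00, still need 128.0 mg).
Take 0.8421 servings of oats: +128.0 mg potassium for $0.21 (total $1.21, still need 0.0 mg).
Greedy by cheapest-per-mg is optimal for a single linear constraint, so the minimum cost is $1.21.

$1.21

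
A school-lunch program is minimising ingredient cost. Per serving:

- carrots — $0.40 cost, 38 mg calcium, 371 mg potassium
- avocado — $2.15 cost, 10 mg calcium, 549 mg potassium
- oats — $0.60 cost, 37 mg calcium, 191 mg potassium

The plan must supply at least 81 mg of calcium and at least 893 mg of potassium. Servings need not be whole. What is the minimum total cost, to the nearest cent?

$0.96

For a min-cost LP with two ≥-constraints, a basic feasible solution has at most two positive variables.
carrots only: max(81/38, 893/371) = 2.407 servings → $0.96.
avocado only: max(81/10, 893/549) = 8.1 servings → $17.41.
oats only: max(81/37, 893/191) = 4.675 servings → $2.81.
carrots + avocado with both tight: 2.072 servings and 0.2264 servings → $1.32.
carrots + oats: intersection lies outside the first quadrant.
avocado + oats with both tight: 0.9547 servings and 1.931 servings → $3.21.
Cheapest feasible corner: $0.96.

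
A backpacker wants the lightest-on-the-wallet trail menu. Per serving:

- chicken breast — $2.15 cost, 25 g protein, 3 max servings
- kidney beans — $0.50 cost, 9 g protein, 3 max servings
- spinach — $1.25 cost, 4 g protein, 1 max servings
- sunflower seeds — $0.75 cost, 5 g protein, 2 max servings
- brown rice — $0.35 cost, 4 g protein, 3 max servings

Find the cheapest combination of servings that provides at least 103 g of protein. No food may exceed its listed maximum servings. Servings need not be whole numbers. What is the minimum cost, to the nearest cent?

Cost per g of protein: kidney beans $0.0556, chicken breast $0.0860, brown rice $0.0875, sunflower seeds $0.1500, spinach $0.3125.
Take 3 servings of kidney beans: +27.0 g protein for $1.50 (total $1.50, still need 76.0 g).
Take 3 servings of chicken breast: +75.0 g protein for $6.45 (total $7.95, still need 1.0 g).
Take 0.25 servings of brown rice: +1.0 g protein for $0.09 (total $8.04, still need 0.0 g).
Greedy by cheapest-per-g is optimal for a single linear constraint, so the minimum cost is $8.04.

$8.04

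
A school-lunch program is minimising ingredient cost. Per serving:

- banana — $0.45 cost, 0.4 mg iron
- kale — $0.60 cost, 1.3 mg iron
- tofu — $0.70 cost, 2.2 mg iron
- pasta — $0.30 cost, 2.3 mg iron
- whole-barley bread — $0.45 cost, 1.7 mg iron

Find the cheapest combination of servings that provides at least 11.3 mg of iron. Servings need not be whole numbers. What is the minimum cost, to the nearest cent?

$1.47

Cost per mg of iron: pasta $0.1304, whole-barley bread $0.2647, tofu $0.3182, kale $0.4615, banana $1.1250.
With no serving limits, use only pasta: 11.3 mg / 2.3 mg = 4.913 servings × $0.30 = $1.47.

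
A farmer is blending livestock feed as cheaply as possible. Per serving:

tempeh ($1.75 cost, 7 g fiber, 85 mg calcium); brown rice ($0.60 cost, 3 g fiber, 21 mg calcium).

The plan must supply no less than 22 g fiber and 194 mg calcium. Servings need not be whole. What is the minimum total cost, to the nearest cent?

$4.79

tempeh only: max(22/7, 194/85) = 3.143 servings → $5.50.
brown rice only: max(22/3, 194/21) = 9.238 servings → $5.54.
tempeh + brown rice with both tight: 1.111 servings and 4.741 servings → $4.79.
Cheapest feasible corner: $4.79.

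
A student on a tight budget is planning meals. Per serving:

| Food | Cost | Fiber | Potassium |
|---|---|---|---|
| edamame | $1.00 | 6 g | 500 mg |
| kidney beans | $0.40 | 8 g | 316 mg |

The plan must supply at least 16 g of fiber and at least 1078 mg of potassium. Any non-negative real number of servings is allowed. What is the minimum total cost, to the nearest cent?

$1.36

At the optimum either one food covers both requirements or two foods hit both targets exactly; no other combination can be cheaper.
edamame only: max(16/6, 1078/500) = 2.667 servings → $2.67.
kidney beans only: max(16/8, 1078/316) = 3.411 servings → $1.36.
edamame + kidney beans with both tight: 1.696 servings and 0.7281 servings → $1.99.
Cheapest feasible corner: $1.36.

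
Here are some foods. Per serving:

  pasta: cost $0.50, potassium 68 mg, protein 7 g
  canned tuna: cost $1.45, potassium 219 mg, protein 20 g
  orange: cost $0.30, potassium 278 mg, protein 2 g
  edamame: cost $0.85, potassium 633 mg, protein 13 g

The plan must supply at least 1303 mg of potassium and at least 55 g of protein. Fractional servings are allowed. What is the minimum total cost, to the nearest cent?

For a min-cost LP with two ≥-constraints, a basic feasible solution has at most two positive variables.
pasta only: max(1303/68, 55/7) = 19.16 servings → $9.58.
canned tuna only: max(1303/219, 55/20) = 5.95 servings → $8.63.
orange only: max(1303/278, 55/2) = 27.5 servings → $8.25.
edamame only: max(1303/633, 55/13) = 4.231 servings → $3.60.
pasta + canned tuna: the both-tight solution has a negative serving — not a feasible corner.
pasta + orange with both tight: 7.008 servings and 2.973 servings → $4.40.
pasta + edamame with both tight: 5.04 servings and 1.517 servings → $3.81.
canned tuna + orange with both tight: 2.476 servings and 2.736 servings → $4.41.
canned tuna + edamame with both tight: 1.822 servings and 1.428 servings → $3.86.
orange + edamame: the both-tight solution has a negative serving — not a feasible corner.
So the least-cost plan costs $3.60.

$3.60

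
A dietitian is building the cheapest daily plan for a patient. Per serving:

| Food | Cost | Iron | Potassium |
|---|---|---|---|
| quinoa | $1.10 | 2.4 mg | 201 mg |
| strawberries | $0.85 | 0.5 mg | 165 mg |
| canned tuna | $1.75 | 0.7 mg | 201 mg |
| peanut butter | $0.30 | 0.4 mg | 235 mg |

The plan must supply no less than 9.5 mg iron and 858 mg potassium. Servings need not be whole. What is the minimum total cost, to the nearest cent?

For a min-cost LP with two ≥-constraints, a basic feasible solution has at most two positive variables.
quinoa only: max(9.5/2.4, 858/201) = 4.269 servings → $4.70.
strawberries only: max(9.5/0.5, 858/165) = 19 servings → $16.15.
canned tuna only: max(9.5/0.7, 858/201) = 13.57 servings → $23.75.
peanut butter only: max(9.5/0.4, 858/235) = 23.75 servings → $7.12.
quinoa + strawberries with both tight: 3.853 servings and 0.5066 servings → $4.67.
quinoa + canned tuna with both tight: 3.831 servings and 0.4381 servings → $4.98.
quinoa + peanut butter with both tight: 3.907 servings and 0.3096 servings → $4.39.
strawberries + canned tuna: intersection lies outside the first quadrant.
strawberries + peanut butter: the both-tight solution has a negative serving — not a feasible corner.
canned tuna + peanut butter: intersection lies outside the first quadrant.
The minimum over all feasible corners is $4.39.

$4.39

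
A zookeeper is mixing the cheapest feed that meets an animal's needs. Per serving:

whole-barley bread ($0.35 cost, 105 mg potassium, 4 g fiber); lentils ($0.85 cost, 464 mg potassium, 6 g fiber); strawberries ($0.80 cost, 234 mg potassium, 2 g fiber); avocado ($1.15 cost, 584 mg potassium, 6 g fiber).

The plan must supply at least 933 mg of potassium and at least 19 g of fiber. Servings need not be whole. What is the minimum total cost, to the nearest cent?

The cheapest plan sits at a corner of the feasible region — with two constraints it uses at most two foods.
whole-barley bread only: max(933/105, 19/4) = 8.886 servings → $3.11.
lentils only: max(933/464, 19/6) = 3.167 servings → $2.69.
strawberries only: max(933/234, 19/2) = 9.5 servings → $7.60.
avocado only: max(933/584, 19/6) = 3.167 servings → $3.64.
whole-barley bread + lentils with both tight: 2.625 servings and 1.417 servings → $2.12.
whole-barley bread + strawberries with both tight: 3.554 servings and 2.393 servings → $3.16.
whole-barley bread + avocado with both tight: 3.223 servings and 1.018 servings → $2.30.
lentils + strawberries: the both-tight solution has a negative serving — not a feasible corner.
lentils + avocado: intersection lies outside the first quadrant.
strawberries + avocado with both targets exact would need a negative amount; discard.
So the least-cost plan costs $2.12.

$2.12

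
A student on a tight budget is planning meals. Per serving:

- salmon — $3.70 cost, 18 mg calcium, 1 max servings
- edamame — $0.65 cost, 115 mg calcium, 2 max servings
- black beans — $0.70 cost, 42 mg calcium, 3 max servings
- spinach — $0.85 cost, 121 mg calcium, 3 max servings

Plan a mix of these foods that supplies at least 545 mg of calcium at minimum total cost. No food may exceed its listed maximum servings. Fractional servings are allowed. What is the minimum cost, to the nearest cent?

Cost per mg of calcium: edamame $0.0057, spinach $0.0070, black beans $0.0167, salmon $0.2056.
Take 2 servings of edamame: +230.0 mg calcium for $1.30 (total $1.30, still need 315.0 mg).
Take 2.603 servings of spinach: +315.0 mg calcium for $2.21 (total $3.51, still need 0.0 mg).
Greedy by cheapest-per-mg is optimal for a single linear constraint, so the minimum cost is $3.51.

$3.51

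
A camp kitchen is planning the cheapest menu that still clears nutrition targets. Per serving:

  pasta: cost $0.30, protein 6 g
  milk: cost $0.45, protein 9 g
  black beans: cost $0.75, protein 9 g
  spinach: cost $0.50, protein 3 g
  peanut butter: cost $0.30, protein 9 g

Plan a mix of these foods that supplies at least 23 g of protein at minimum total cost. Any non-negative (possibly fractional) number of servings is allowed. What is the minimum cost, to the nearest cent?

$0.77

Cost per g of protein: peanut butter $0.0333, pasta $0.0500, milk $0.0500, black beans $0.0833, spinach $0.1667.
With no serving limits, use only peanut butter: 23 g / 9 g = 2.556 servings × $0.30 = $0.77.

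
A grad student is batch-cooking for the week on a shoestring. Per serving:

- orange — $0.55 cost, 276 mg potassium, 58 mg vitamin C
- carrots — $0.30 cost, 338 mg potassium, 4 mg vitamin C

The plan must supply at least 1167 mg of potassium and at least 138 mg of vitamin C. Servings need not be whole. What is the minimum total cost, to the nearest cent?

$1.73

This is a tiny linear program; its minimum lies at a vertex of the feasible set. List the vertices and price them.
orange only: max(1167/276, 138/58) = 4.228 servings → $2.33.
carrots only: max(1167/338, 138/4) = 34.5 servings → $10.35.
orange + carrots with both tight: 2.269 servings and 1.6 servings → $1.73.
Cheapest feasible corner: $1.73.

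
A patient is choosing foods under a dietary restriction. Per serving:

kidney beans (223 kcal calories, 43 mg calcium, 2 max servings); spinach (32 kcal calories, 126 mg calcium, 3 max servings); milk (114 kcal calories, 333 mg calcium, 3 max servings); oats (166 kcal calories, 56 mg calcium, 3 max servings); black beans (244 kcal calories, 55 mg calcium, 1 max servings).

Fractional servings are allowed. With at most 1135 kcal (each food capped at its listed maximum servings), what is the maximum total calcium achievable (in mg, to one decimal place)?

Calcium per kcal: spinach 3.938, milk 2.921, oats 0.3373, black beans 0.2254, kidney beans 0.1928.
Take 3 servings of spinach: uses 96 kcal, +378.0 mg calcium (running total 378.0 mg).
Take 3 servings of milk: uses 342 kcal, +999.0 mg calcium (running total 1377.0 mg).
Take 3 servings of oats: uses 498 kcal, +168.0 mg calcium (running total 1545.0 mg).
Take 0.8156 servings of black beans: uses 199 kcal, +44.9 mg calcium (running total 1589.9 mg).
Greedy by best ratio exhausts the calories allowance optimally: 1589.9 mg.

1589.9 mg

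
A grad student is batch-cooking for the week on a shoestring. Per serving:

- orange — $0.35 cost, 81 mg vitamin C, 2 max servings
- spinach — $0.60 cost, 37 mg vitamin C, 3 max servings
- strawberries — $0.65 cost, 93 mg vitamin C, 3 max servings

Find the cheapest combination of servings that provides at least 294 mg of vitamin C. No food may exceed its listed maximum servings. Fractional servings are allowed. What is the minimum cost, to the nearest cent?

Cost per mg of vitamin C: orange $0.0043, strawberries $0.0070, spinach $0.0162.
Take 2 servings of orange: +162.0 mg vitamin C for $0.70 (total $0.70, still need 132.0 mg).
Take 1.419 servings of strawberries: +132.0 mg vitamin C for $0.92 (total $1.62, still need 0.0 mg).
Filling from the cheapest source first is optimal under one linear minimum: $1.62.

$1.62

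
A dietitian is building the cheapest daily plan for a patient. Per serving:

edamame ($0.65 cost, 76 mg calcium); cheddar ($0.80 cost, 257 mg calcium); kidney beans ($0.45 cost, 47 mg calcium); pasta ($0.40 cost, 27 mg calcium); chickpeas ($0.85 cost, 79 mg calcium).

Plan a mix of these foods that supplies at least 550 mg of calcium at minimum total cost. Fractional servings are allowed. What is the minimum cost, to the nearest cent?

Cost per mg of calcium: cheddar $0.0031, edamame $0.0086, kidney beans $0.0096, chickpeas $0.0108, pasta $0.0148.
With no serving limits, use only cheddar: 550 mg / 257 mg = 2.14 servings × $0.80 = $1.71.

$1.71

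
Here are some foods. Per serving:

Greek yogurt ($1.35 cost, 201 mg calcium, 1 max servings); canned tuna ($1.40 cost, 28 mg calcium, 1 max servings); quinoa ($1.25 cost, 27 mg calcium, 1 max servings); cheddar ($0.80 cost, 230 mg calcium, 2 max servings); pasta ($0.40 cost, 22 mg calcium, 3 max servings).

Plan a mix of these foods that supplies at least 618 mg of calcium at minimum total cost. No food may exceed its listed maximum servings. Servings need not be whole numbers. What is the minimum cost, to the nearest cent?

$2.66

Cost per mg of calcium: cheddar $0.0035, Greek yogurt $0.0067, pasta $0.0182, quinoa $0.0463, canned tuna $0.0500.
Take 2 servings of cheddar: +460.0 mg calcium for $1.60 (total $1.60, still need 158.0 mg).
Take 0.7861 servings of Greek yogurt: +158.0 mg calcium for $1.06 (total $2.66, still need 0.0 mg).
Filling from the cheapest source first is optimal under one linear minimum: $2.66.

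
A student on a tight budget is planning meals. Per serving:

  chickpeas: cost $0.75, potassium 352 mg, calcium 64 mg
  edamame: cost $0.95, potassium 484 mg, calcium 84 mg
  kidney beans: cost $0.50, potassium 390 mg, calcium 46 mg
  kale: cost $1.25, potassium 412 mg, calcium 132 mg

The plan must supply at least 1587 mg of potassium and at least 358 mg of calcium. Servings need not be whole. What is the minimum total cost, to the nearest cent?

$3.51

Compare the cost at each extreme point of the feasible region.
chickpeas only: max(1587/352, 358/64) = 5.594 servings → $4.20.
edamame only: max(1587/484, 358/84) = 4.262 servings → $4.05.
kidney beans only: max(1587/390, 358/46) = 7.783 servings → $3.89.
kale only: max(1587/412, 358/132) = 3.852 servings → $4.81.
chickpeas + edamame: intersection lies outside the first quadrant.
chickpeas + kidney beans: the both-tight solution has a negative serving — not a feasible corner.
chickpeas + kale with both tight: 3.085 servings and 1.217 servings → $3.83.
edamame + kidney beans: the both-tight solution has a negative serving — not a feasible corner.
edamame + kale with both tight: 2.117 servings and 1.365 servings → $3.72.
kidney beans + kale with both tight: 1.906 servings and 2.048 servings → $3.51.
The minimum over all feasible corners is $3.51.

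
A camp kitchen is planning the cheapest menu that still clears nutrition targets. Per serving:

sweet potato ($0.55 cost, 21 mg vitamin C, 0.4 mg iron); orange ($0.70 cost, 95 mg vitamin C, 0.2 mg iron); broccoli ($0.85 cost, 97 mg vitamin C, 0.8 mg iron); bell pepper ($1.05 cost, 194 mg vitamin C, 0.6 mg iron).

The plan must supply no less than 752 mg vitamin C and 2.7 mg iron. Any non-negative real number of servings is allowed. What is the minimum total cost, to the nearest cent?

$4.31

This is a tiny linear program; its minimum lies at a vertex of the feasible set. List the vertices and price them.
sweet potato only: max(752/21, 2.7/0.4) = 35.81 servings → $19.70.
orange only: max(752/95, 2.7/0.2) = 13.5 servings → $9.45.
broccoli only: max(752/97, 2.7/0.8) = 7.753 servings → $6.59.
bell pepper only: max(752/194, 2.7/0.6) = 4.5 servings → $4.72.
sweet potato + orange with both tight: 3.139 servings and 7.222 servings → $6.78.
sweet potato + broccoli: the both-tight solution has a negative serving — not a feasible corner.
sweet potato + bell pepper with both tight: 1.117 servings and 3.755 servings → $4.56.
orange + broccoli with both tight: 6.002 servings and 1.875 servings → $5.79.
orange + bell pepper: the both-tight solution has a negative serving — not a feasible corner.
broccoli + bell pepper with both tight: 0.7485 servings and 3.502 servings → $4.31.
The minimum over all feasible corners is $4.31.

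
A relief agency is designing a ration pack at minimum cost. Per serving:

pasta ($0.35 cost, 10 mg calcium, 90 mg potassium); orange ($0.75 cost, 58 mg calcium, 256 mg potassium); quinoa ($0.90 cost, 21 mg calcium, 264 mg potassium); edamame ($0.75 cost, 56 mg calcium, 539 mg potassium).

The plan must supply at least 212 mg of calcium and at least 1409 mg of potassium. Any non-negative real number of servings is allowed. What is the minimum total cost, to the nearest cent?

Minimising a linear cost over {calcium ≥ 212, potassium ≥ 1409, servings ≥ 0} — the optimum is at a vertex, using one or two foods.
pasta only: max(212/10, 1409/90) = 21.2 servings → $7.42.
orange only: max(212/58, 1409/256) = 5.504 servings → $4.13.
quinoa only: max(212/21, 1409/264) = 10.1 servings → $9.09.
edamame only: max(212/56, 1409/539) = 3.786 servings → $2.84.
pasta + orange with both tight: 10.32 servings and 1.876 servings → $5.02.
pasta + quinoa: the both-tight solution has a negative serving — not a feasible corner.
pasta + edamame: the both-tight solution has a negative serving — not a feasible corner.
orange + quinoa with both tight: 2.655 servings and 2.763 servings → $4.48.
orange + edamame with both tight: 2.089 servings and 1.622 servings → $2.78.
quinoa + edamame: the both-tight solution has a negative serving — not a feasible corner.
The minimum over all feasible corners is $2.78.

$2.78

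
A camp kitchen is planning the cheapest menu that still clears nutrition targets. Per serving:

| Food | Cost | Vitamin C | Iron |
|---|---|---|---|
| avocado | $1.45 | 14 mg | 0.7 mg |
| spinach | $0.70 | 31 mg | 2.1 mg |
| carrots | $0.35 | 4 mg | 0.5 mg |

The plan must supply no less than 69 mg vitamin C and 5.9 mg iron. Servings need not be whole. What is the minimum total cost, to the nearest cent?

Compare the cost at each extreme point of the feasible region.
avocado only: max(69/14, 5.9/0.7) = 8.429 servings → $12.22.
spinach only: max(69/31, 5.9/2.1) = 2.81 servings → $1.97.
carrots only: max(69/4, 5.9/0.5) = 17.25 servings → $6.04.
avocado + spinach: intersection lies outside the first quadrant.
avocado + carrots with both tight: 2.595 servings and 8.167 servings → $6.62.
spinach + carrots with both tight: 1.535 servings and 5.352 servings → $2.95.
The minimum over all feasible corners is $1.97.

$1.97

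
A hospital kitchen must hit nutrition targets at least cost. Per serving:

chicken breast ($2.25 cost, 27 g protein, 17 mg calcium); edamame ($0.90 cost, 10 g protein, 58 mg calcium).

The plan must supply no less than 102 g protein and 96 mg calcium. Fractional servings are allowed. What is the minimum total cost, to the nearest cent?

$8.54

An LP optimum is at a vertex; with two nutrient constraints at most two foods are used. Check each candidate.
chicken breast only: max(102/27, 96/17) = 5.647 servings → $12.71.
edamame only: max(102/10, 96/58) = 10.2 servings → $9.18.
chicken breast + edamame with both tight: 3.55 servings and 0.6146 servings → $8.54.
The minimum over all feasible corners is $8.54.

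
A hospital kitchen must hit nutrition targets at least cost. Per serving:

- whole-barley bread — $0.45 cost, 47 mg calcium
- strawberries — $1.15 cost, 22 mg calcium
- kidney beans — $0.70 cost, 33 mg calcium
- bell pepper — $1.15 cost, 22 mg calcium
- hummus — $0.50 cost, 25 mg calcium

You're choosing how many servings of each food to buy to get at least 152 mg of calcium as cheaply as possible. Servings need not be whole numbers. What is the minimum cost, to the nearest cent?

$1.46

Cost per mg of calcium: whole-barley bread $0.0096, hummus $0.0200, kidney beans $0.0212, strawberries $0.0523, bell pepper $0.0523.
With no serving limits, use only whole-barley bread: 152 mg / 47 mg = 3.234 servings × $0.45 = $1.46.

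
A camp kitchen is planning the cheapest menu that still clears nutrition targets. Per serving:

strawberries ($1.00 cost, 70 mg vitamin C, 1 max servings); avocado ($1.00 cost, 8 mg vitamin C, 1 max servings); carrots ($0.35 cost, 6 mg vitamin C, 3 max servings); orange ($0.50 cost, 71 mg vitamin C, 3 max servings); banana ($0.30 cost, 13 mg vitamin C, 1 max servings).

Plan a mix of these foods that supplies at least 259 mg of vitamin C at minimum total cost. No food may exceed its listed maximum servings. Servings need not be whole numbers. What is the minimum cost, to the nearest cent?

$2.16

Cost per mg of vitamin C: orange $0.0070, strawberries $0.0143, banana $0.0231, carrots $0.0583, avocado $0.1250.
Take 3 servings of orange: +213.0 mg vitamin C for $1.50 (total $1.50, still need 46.0 mg).
Take 0.6571 servings of strawberries: +46.0 mg vitamin C for $0.66 (total $2.16, still need 0.0 mg).
Greedy by cheapest-per-mg is optimal for a single linear constraint, so the minimum cost is $2.16.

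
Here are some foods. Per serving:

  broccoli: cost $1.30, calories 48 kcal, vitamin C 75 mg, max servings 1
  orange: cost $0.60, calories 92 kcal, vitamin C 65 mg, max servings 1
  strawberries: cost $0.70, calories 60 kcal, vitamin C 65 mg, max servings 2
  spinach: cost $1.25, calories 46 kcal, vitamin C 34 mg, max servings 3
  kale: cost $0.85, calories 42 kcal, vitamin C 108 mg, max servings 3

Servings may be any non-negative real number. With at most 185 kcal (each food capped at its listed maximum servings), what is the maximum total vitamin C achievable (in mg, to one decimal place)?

Vitamin C per kcal: kale 2.571, broccoli 1.562, strawberries 1.083, spinach 0.7391, orange 0.7065.
Take 3 servings of kale: uses 126 kcal, +324.0 mg vitamin C (running total 324.0 mg).
Take 1 serving of broccoli: uses 48 kcal, +75.0 mg vitamin C (running total 399.0 mg).
Take 0.1833 servings of strawberries: uses 11 kcal, +11.9 mg vitamin C (running total 410.9 mg).
Filling greedily by vitamin C-per-kcal is optimal for one linear limit, giving 410.9 mg.

410.9 mg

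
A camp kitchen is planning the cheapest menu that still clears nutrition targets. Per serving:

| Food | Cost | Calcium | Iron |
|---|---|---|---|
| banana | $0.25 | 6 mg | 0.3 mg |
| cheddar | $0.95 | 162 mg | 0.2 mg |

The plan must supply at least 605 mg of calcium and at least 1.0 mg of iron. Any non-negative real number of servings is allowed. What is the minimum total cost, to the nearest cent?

This is a tiny linear program; its minimum lies at a vertex of the feasible set. List the vertices and price them.
banana only: max(605/6, 1.0/0.3) = 100.8 servings → $25.21.
cheddar only: max(605/162, 1.0/0.2) = 5 servings → $4.75.
banana + cheddar with both tight: 0.865 servings and 3.703 servings → $3.73.
Cheapest feasible corner: $3.73.

$3.73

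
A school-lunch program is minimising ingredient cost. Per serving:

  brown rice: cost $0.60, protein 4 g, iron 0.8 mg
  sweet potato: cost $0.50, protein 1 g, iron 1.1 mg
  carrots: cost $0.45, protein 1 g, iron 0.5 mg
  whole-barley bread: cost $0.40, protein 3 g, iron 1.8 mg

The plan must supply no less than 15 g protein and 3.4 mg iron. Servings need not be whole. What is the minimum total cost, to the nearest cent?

$2.00

Check every corner: each single food scaled to meet both minima, and each pair solved so both constraints bind.
brown rice only: max(15/4, 3.4/0.8) = 4.25 servings → $2.55.
sweet potato only: max(15/1, 3.4/1.1) = 15 servings → $7.50.
carrots only: max(15/1, 3.4/0.5) = 15 servings → $6.75.
whole-barley bread only: max(15/3, 3.4/1.8) = 5 servings → $2.00.
brown rice + sweet potato with both tight: 3.639 servings and 0.4444 servings → $2.41.
brown rice + carrots with both tight: 3.417 servings and 1.333 servings → $2.65.
brown rice + whole-barley bread with both tight: 3.5 servings and 0.3333 servings → $2.23.
sweet potato + carrots with both targets exact would need a negative amount; discard.
sweet potato + whole-barley bread: intersection lies outside the first quadrant.
carrots + whole-barley bread: the both-tight solution has a negative serving — not a feasible corner.
So the least-cost plan costs $2.00.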